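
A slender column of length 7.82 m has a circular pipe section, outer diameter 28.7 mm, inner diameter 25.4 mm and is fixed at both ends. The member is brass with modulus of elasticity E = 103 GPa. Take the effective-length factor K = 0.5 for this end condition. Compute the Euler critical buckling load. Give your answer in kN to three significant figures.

P_cr ≈ 0.856 kN

d_o = 28.7 mm, d_i = 25.4 mm
I = π(d_o⁴ − d_i⁴)/64 = π(28.7⁴ − 25.40⁴)/64 = 1.287×10^4 mm⁴
I = 1.287×10^4 mm⁴ = 1.287×10^-8 m⁴
Effective length L_e = K·L = 0.5 × 7.82 = 3.910 m
P_cr = π²EI / L_e² = π² × 103×10⁹ × 1.287×10^-8 / 3.910² = 855.9 N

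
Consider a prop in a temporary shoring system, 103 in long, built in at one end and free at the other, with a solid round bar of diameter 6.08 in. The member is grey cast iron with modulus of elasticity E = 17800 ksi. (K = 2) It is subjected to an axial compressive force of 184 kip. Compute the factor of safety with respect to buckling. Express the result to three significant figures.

n ≈ 1.51

I = πd⁴/64 = π×6.08⁴/64 = 67.08 in⁴
Effective length L_e = K·L = 2 × 103 = 206.0 in
P_cr = π²EI / L_e² = π² × 17800×10³ × 67.08 / 206.0² = 2.777×10^5 lb
Factor of safety n = P_cr / P = 277.70 / 184 = 1.51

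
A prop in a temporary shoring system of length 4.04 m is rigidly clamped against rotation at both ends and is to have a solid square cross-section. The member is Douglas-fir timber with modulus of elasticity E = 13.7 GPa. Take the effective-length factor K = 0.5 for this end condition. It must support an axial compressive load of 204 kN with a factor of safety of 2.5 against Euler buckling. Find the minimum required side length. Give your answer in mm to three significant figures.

a ≈ 117 mm

Required P_cr = n·P = 2.5 × 204 = 510.0 kN
L_e = K·L = 0.5 × 4.04 = 2.020 m
Required I = P_cr·L_e²/(π²E) = 5.100×10^5 × 2.020² / (π² × 1.37×10^10) = 1.539×10^-5 m⁴
I_req = 1.539×10^7 mm⁴
Solid square: I = a⁴/12  ⇒  a = (12I)^(1/4) = (12×1.539×10^7)^(1/4) = 117 mm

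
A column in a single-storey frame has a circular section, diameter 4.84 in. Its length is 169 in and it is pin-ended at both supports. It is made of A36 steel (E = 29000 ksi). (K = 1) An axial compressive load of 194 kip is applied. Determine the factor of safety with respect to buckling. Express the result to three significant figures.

I = πd⁴/64 = π×4.84⁴/64 = 26.94 in⁴
Effective length L_e = K·L = 1 × 169 = 169.0 in
P_cr = π²EI / L_e² = π² × 29000×10³ × 26.94 / 169.0² = 2.699×10^5 lb
Factor of safety n = P_cr / P = 269.95 / 194 = 1.39

n ≈ 1.39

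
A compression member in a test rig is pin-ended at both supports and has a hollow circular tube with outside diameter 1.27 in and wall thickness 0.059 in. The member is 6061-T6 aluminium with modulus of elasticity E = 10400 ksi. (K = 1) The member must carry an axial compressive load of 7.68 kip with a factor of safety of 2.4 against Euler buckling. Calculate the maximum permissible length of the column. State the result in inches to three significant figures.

L_max ≈ 15.2 in

Inner diameter d_i = 1.27 − 2×0.059 = 1.152 in
I = π(d_o⁴ − d_i⁴)/64 = π(1.27⁴ − 1.152⁴)/64 = 4.125×10^-2 in⁴
Required critical load P_cr = n·P = 2.4 × 7.68 = 18.43 kip = 1.843×10^4 lb
From P_cr = π²EI/(K·L)²:  L = (1/K)·√(π²EI/P_cr) = (1/1)·√(π²×1.04×10^7×4.125×10^-2/1.843×10^4)
L = 15.2 in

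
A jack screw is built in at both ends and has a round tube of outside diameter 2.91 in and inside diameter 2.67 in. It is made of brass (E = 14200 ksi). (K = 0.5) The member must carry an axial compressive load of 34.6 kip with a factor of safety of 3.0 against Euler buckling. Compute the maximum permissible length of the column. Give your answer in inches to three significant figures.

L_max ≈ 74.4 in

d_o = 2.91 in, d_i = 2.67 in
I = π(d_o⁴ − d_i⁴)/64 = π(2.91⁴ − 2.670⁴)/64 = 1.025 in⁴
Required critical load P_cr = n·P = 3.0 × 34.6 = 103.8 kip = 1.038×10^5 lb
From P_cr = π²EI/(K·L)²:  L = (1/K)·√(π²EI/P_cr) = (1/0.5)·√(π²×1.42×10^7×1.025/1.038×10^5)
L = 74.4 in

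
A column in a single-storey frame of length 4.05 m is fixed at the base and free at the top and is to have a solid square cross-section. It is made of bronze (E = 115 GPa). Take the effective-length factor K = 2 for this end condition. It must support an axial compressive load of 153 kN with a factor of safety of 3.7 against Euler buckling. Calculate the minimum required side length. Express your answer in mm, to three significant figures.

a ≈ 141 mm

Required P_cr = n·P = 3.7 × 153 = 566.1 kN
L_e = K·L = 2 × 4.05 = 8.100 m
Required I = P_cr·L_e²/(π²E) = 5.661×10^5 × 8.100² / (π² × 1.15×10^11) = 3.272×10^-5 m⁴
I_req = 3.272×10^7 mm⁴
Solid square: I = a⁴/12  ⇒  a = (12I)^(1/4) = (12×3.272×10^7)^(1/4) = 141 mm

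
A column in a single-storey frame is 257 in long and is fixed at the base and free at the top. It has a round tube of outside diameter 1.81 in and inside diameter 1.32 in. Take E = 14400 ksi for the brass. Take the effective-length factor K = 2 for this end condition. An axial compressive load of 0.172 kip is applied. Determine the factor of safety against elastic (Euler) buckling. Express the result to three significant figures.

n ≈ 1.18

d_o = 1.81 in, d_i = 1.32 in
I = π(d_o⁴ − d_i⁴)/64 = π(1.81⁴ − 1.320⁴)/64 = 0.3778 in⁴
Effective length L_e = K·L = 2 × 257 = 514.0 in
P_cr = π²EI / L_e² = π² × 14400×10³ × 0.3778 / 514.0² = 203.2 lb
Factor of safety n = P_cr / P = 0.20325 / 0.172 = 1.18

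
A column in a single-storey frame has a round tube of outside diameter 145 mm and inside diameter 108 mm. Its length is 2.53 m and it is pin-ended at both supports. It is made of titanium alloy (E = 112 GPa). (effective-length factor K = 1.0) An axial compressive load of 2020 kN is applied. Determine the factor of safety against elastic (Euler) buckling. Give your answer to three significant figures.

d_o = 145 mm, d_i = 108 mm
I = π(d_o⁴ − d_i⁴)/64 = π(145⁴ − 108.0⁴)/64 = 1.502×10^7 mm⁴
I = 1.502×10^7 mm⁴ = 1.502×10^-5 m⁴
Effective length L_e = K·L = 1 × 2.53 = 2.530 m
P_cr = π²EI / L_e² = π² × 112×10⁹ × 1.502×10^-5 / 2.530² = 2.594×10^6 N
Factor of safety n = P_cr / P = 2594.0 / 2020 = 1.28

n ≈ 1.28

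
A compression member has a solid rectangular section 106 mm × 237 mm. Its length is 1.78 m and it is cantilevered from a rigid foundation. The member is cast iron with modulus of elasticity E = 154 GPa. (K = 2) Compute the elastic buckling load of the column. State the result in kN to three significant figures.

Buckling occurs about the weak axis: I_min = h·b³/12 with b = 106 mm (the shorter side).
I_min = 237×106³/12 = 2.352×10^7 mm⁴
I = 2.352×10^7 mm⁴ = 2.352×10^-5 m⁴
Effective length L_e = K·L = 2 × 1.78 = 3.560 m
P_cr = π²EI / L_e² = π² × 154×10⁹ × 2.352×10^-5 / 3.560² = 2.821×10^6 N

P_cr ≈ 2820 kN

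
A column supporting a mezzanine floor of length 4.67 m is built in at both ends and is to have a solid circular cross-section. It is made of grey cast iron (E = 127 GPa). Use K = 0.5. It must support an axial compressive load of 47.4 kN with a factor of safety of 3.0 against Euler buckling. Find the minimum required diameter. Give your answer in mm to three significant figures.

Required P_cr = n·P = 3.0 × 47.4 = 142.2 kN
L_e = K·L = 0.5 × 4.67 = 2.335 m
Required I = P_cr·L_e²/(π²E) = 1.422×10^5 × 2.335² / (π² × 1.27×10^11) = 6.185×10^-7 m⁴
I_req = 6.185×10^5 mm⁴
Solid circle: I = πd⁴/64  ⇒  d = (64I/π)^(1/4) = (64×6.185×10^5/π)^(1/4) = 59.6 mm

d ≈ 59.6 mm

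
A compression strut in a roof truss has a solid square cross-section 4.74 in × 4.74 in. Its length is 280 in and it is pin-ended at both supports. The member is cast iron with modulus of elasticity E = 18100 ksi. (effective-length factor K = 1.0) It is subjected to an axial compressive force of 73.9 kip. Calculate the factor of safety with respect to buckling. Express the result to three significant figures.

n ≈ 1.30

I = a⁴/12 = 4.74⁴/12 = 42.07 in⁴
Effective length L_e = K·L = 1 × 280 = 280.0 in
P_cr = π²EI / L_e² = π² × 18100×10³ × 42.07 / 280.0² = 9.585×10^4 lb
Factor of safety n = P_cr / P = 95.850 / 73.9 = 1.30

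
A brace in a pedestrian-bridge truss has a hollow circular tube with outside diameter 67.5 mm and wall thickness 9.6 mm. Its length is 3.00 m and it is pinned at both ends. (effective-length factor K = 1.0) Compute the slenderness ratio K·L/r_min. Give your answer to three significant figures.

Inner diameter d_i = 67.5 − 2×9.6 = 48.30 mm
I = π(d_o⁴ − d_i⁴)/64 = π(67.5⁴ − 48.30⁴)/64 = 7.519×10^5 mm⁴
A = 1.746×10^3 mm²;  r_min = √(I/A) = √(7.519×10^5/1.746×10^3) = 20.75 mm
L_e = K·L = 1 × 3.00 m = 3.000 m = 3000.0 mm
λ = L_e / r_min = 3000.0 / 20.75 = 145

λ ≈ 145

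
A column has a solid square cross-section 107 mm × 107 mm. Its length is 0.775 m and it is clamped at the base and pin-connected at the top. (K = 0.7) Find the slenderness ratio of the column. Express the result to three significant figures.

λ ≈ 17.6

For a square r = a/√12 = 107/√12 = 30.89 mm
L_e = K·L = 0.7 × 0.775 m = 0.5425 m = 542.50 mm
λ = L_e / r_min = 542.50 / 30.89 = 17.6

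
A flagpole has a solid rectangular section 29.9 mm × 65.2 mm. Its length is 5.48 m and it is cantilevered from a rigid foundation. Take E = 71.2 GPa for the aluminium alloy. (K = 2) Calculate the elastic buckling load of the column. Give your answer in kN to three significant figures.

P_cr ≈ 0.850 kN

Buckling occurs about the weak axis: I_min = h·b³/12 with b = 29.9 mm (the shorter side).
I_min = 65.2×29.9³/12 = 1.452×10^5 mm⁴
I = 1.452×10^5 mm⁴ = 1.452×10^-7 m⁴
Effective length L_e = K·L = 2 × 5.48 = 10.96 m
P_cr = π²EI / L_e² = π² × 71.2×10⁹ × 1.452×10^-7 / 10.96² = 849.6 N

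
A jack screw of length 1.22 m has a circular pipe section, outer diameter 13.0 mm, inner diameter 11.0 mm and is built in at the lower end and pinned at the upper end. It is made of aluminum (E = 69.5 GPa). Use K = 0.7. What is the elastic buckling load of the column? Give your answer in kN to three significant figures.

d_o = 13.0 mm, d_i = 11.0 mm
I = π(d_o⁴ − d_i⁴)/64 = π(13.0⁴ − 11.00⁴)/64 = 683.3 mm⁴
I = 683.3 mm⁴ = 6.833×10^-10 m⁴
Effective length L_e = K·L = 0.7 × 1.22 = 0.8540 m
P_cr = π²EI / L_e² = π² × 69.5×10⁹ × 6.833×10^-10 / 0.8540² = 642.7 N

P_cr ≈ 0.643 kN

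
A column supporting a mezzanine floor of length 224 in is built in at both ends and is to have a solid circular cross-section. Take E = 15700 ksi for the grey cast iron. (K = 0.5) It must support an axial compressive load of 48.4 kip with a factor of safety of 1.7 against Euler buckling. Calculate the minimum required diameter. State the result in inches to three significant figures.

d ≈ 3.41 in

Required P_cr = n·P = 1.7 × 48.4 = 82.28 kip
L_e = K·L = 0.5 × 224 = 112.0 in
Required I = P_cr·L_e²/(π²E) = 8.228×10^4 × 112.0² / (π² × 1.57×10^7) = 6.661 in⁴
Solid circle: I = πd⁴/64  ⇒  d = (64I/π)^(1/4) = (64×6.661/π)^(1/4) = 3.41 in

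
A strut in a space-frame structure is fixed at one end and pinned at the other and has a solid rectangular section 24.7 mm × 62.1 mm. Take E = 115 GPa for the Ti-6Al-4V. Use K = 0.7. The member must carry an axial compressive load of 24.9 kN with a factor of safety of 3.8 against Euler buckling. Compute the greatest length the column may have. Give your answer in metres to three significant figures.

Buckling occurs about the weak axis: I_min = h·b³/12 with b = 24.7 mm (the shorter side).
I_min = 62.1×24.7³/12 = 7.798×10^4 mm⁴
I = 7.798×10^-8 m⁴
Required critical load P_cr = n·P = 3.8 × 24.9 = 94.62 kN = 9.462×10^4 N
From P_cr = π²EI/(K·L)²:  L = (1/K)·√(π²EI/P_cr) = (1/0.7)·√(π²×1.15×10^11×7.798×10^-8/9.462×10^4)
L = 1.38 m

L_max ≈ 1.38 m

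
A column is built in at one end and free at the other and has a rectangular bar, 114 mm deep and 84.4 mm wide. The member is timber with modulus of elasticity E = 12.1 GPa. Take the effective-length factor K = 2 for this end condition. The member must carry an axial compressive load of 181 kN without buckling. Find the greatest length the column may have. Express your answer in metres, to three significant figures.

Buckling occurs about the weak axis: I_min = h·b³/12 with b = 84.4 mm (the shorter side).
I_min = 114×84.4³/12 = 5.712×10^6 mm⁴
I = 5.712×10^-6 m⁴
At the buckling limit P_cr = P = 1.810×10^5 N
From P_cr = π²EI/(K·L)²:  L = (1/K)·√(π²EI/P_cr) = (1/2)·√(π²×1.21×10^10×5.712×10^-6/1.810×10^5)
L = 0.971 m

L_max ≈ 0.971 m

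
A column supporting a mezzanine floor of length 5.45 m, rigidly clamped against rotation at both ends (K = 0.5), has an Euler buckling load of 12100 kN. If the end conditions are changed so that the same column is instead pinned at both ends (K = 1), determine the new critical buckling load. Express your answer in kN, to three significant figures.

P_cr ∝ 1/K², so P_cr,new = P_cr,old × (K_old/K_new)² = 12100 × (0.5/1)²
= 12100 × 0.2500 = 3020 kN

P_cr ≈ 3020 kN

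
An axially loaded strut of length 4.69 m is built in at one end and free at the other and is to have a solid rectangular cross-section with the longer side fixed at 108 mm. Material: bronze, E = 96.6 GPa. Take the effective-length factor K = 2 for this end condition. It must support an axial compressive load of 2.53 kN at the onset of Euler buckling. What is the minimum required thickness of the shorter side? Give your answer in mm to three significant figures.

b ≈ 29.6 mm

L_e = K·L = 2 × 4.69 = 9.380 m
Required I = P_cr·L_e²/(π²E) = 2.530×10^3 × 9.380² / (π² × 9.66×10^10) = 2.335×10^-7 m⁴
I_req = 2.335×10^5 mm⁴
Rectangle, weak axis: I_min = h·b³/12 with h = 108 mm fixed  ⇒  b = (12I/h)^(1/3) = 29.6 mm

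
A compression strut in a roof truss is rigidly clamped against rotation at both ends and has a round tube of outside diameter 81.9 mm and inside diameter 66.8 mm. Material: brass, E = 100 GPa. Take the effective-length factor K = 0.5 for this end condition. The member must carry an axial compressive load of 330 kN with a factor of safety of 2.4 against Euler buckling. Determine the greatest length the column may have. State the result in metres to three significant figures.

d_o = 81.9 mm, d_i = 66.8 mm
I = π(d_o⁴ − d_i⁴)/64 = π(81.9⁴ − 66.80⁴)/64 = 1.231×10^6 mm⁴
I = 1.231×10^-6 m⁴
Required critical load P_cr = n·P = 2.4 × 330 = 792.0 kN = 7.920×10^5 N
From P_cr = π²EI/(K·L)²:  L = (1/K)·√(π²EI/P_cr) = (1/0.5)·√(π²×1.00×10^11×1.231×10^-6/7.920×10^5)
L = 2.48 m

L_max ≈ 2.48 m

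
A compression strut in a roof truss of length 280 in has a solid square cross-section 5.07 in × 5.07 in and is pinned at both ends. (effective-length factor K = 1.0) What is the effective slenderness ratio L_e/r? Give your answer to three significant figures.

λ ≈ 191

For a square r = a/√12 = 5.07/√12 = 1.464 in
L_e = K·L = 1 × 280 = 280.0 in
λ = L_e / r_min = 280.00 / 1.464 = 191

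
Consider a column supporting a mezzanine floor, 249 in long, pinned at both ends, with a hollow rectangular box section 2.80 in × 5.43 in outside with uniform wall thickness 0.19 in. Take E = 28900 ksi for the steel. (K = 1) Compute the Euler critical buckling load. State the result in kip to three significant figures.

P_cr ≈ 18.3 kip

Inner dimensions: h_i = 5.43 − 2×0.19 = 5.050 in, b_i = 2.80 − 2×0.19 = 2.420 in
Weak-axis I_min = (h_o·b_o³ − h_i·b_i³)/12 with b_o = 2.80, b_i = 2.420 in (shorter outer/inner sides).
I_min = (5.43×2.80³ − 5.050×2.420³)/12 = 3.969 in⁴
Effective length L_e = K·L = 1 × 249 = 249.0 in
P_cr = π²EI / L_e² = π² × 28900×10³ × 3.969 / 249.0² = 1.826×10^4 lb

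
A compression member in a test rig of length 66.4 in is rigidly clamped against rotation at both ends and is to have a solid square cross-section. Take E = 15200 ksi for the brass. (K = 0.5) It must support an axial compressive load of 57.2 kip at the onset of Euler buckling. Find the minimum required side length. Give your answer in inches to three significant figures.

a ≈ 1.50 in

L_e = K·L = 0.5 × 66.4 = 33.20 in
Required I = P_cr·L_e²/(π²E) = 5.720×10^4 × 33.20² / (π² × 1.52×10^7) = 0.4203 in⁴
Solid square: I = a⁴/12  ⇒  a = (12I)^(1/4) = (12×0.4203)^(1/4) = 1.50 in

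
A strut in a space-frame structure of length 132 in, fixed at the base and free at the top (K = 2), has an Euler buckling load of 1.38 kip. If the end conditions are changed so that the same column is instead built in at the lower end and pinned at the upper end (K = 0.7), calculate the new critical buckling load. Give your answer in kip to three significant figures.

P_cr ≈ 11.3 kip

P_cr ∝ 1/K², so P_cr,new = P_cr,old × (K_old/K_new)² = 1.38 × (2/0.7)²
= 1.38 × 8.163 = 11.3 kip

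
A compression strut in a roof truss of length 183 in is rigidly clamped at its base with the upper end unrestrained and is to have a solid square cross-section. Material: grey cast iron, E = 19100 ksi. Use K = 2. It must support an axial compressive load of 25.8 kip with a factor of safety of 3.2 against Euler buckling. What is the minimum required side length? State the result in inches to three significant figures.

a ≈ 5.15 in

Required P_cr = n·P = 3.2 × 25.8 = 82.56 kip
L_e = K·L = 2 × 183 = 366.0 in
Required I = P_cr·L_e²/(π²E) = 8.256×10^4 × 366.0² / (π² × 1.91×10^7) = 58.67 in⁴
Solid square: I = a⁴/12  ⇒  a = (12I)^(1/4) = (12×58.67)^(1/4) = 5.15 in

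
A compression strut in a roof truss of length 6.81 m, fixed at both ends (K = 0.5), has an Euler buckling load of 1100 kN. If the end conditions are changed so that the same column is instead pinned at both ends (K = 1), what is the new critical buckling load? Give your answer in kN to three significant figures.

P_cr ≈ 275 kN

P_cr ∝ 1/K², so P_cr,new = P_cr,old × (K_old/K_new)² = 1100 × (0.5/1)²
= 1100 × 0.2500 = 275 kN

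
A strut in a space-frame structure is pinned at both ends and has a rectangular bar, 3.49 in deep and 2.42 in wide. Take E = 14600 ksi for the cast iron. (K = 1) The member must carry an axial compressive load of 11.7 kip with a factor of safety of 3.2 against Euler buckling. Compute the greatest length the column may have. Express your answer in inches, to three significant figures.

Buckling occurs about the weak axis: I_min = h·b³/12 with b = 2.42 in (the shorter side).
I_min = 3.49×2.42³/12 = 4.122 in⁴
Required critical load P_cr = n·P = 3.2 × 11.7 = 37.44 kip = 3.744×10^4 lb
From P_cr = π²EI/(K·L)²:  L = (1/K)·√(π²EI/P_cr) = (1/1)·√(π²×1.46×10^7×4.122/3.744×10^4)
L = 126 in

L_max ≈ 126 in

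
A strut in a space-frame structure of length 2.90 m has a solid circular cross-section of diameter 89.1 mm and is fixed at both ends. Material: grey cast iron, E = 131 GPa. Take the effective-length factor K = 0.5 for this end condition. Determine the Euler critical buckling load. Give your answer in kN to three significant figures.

I = πd⁴/64 = π×89.1⁴/64 = 3.094×10^6 mm⁴
I = 3.094×10^6 mm⁴ = 3.094×10^-6 m⁴
Effective length L_e = K·L = 0.5 × 2.90 = 1.450 m
P_cr = π²EI / L_e² = π² × 131×10⁹ × 3.094×10^-6 / 1.450² = 1.902×10^6 N

P_cr ≈ 1900 kN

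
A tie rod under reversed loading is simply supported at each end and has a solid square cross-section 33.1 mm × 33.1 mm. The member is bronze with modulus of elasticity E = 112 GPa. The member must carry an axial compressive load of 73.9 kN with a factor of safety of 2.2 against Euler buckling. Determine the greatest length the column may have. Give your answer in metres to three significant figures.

I = a⁴/12 = 33.1⁴/12 = 1.000×10^5 mm⁴
I = 1.000×10^-7 m⁴
Required critical load P_cr = n·P = 2.2 × 73.9 = 162.6 kN = 1.626×10^5 N
From P_cr = π²EI/(K·L)²:  L = (1/K)·√(π²EI/P_cr) = (1/1)·√(π²×1.12×10^11×1.000×10^-7/1.626×10^5)
L = 0.825 m

L_max ≈ 0.825 m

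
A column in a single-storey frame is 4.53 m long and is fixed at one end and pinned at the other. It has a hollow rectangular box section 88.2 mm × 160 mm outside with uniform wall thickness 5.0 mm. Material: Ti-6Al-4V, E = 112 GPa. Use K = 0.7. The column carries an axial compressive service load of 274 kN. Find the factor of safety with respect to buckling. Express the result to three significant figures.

Inner dimensions: h_i = 160 − 2×5.0 = 150.0 mm, b_i = 88.2 − 2×5.0 = 78.20 mm
Weak-axis I_min = (h_o·b_o³ − h_i·b_i³)/12 with b_o = 88.2, b_i = 78.20 mm (shorter outer/inner sides).
I_min = (160×88.2³ − 150.0×78.20³)/12 = 3.171×10^6 mm⁴
I = 3.171×10^6 mm⁴ = 3.171×10^-6 m⁴
Effective length L_e = K·L = 0.7 × 4.53 = 3.171 m
P_cr = π²EI / L_e² = π² × 112×10⁹ × 3.171×10^-6 / 3.171² = 3.486×10^5 N
Factor of safety n = P_cr / P = 348.57 / 274 = 1.27

n ≈ 1.27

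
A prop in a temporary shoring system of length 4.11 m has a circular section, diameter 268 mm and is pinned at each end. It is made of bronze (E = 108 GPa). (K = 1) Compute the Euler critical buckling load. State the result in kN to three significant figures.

I = πd⁴/64 = π×268⁴/64 = 2.532×10^8 mm⁴
I = 2.532×10^8 mm⁴ = 2.532×10^-4 m⁴
Effective length L_e = K·L = 1 × 4.11 = 4.110 m
P_cr = π²EI / L_e² = π² × 108×10⁹ × 2.532×10^-4 / 4.110² = 1.598×10^7 N

P_cr ≈ 16000 kN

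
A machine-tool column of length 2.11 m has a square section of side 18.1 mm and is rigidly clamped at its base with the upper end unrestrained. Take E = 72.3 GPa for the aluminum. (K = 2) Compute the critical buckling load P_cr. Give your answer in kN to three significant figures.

P_cr ≈ 0.358 kN

I = a⁴/12 = 18.1⁴/12 = 8.944×10^3 mm⁴
I = 8.944×10^3 mm⁴ = 8.944×10^-9 m⁴
Effective length L_e = K·L = 2 × 2.11 = 4.220 m
P_cr = π²EI / L_e² = π² × 72.3×10⁹ × 8.944×10^-9 / 4.220² = 358.4 N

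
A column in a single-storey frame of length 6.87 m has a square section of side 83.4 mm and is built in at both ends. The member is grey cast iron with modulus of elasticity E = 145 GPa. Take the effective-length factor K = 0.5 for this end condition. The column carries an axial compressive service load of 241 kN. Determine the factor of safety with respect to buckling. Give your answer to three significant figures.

n ≈ 2.03

I = a⁴/12 = 83.4⁴/12 = 4.032×10^6 mm⁴
I = 4.032×10^6 mm⁴ = 4.032×10^-6 m⁴
Effective length L_e = K·L = 0.5 × 6.87 = 3.435 m
P_cr = π²EI / L_e² = π² × 145×10⁹ × 4.032×10^-6 / 3.435² = 4.890×10^5 N
Factor of safety n = P_cr / P = 488.99 / 241 = 2.03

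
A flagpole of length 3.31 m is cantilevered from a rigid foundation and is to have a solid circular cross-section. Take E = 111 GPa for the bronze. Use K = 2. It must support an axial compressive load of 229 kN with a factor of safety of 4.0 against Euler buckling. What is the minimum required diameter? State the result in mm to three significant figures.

Required P_cr = n·P = 4.0 × 229 = 916.0 kN
L_e = K·L = 2 × 3.31 = 6.620 m
Required I = P_cr·L_e²/(π²E) = 9.160×10^5 × 6.620² / (π² × 1.11×10^11) = 3.664×10^-5 m⁴
I_req = 3.664×10^7 mm⁴
Solid circle: I = πd⁴/64  ⇒  d = (64I/π)^(1/4) = (64×3.664×10^7/π)^(1/4) = 165 mm

d ≈ 165 mm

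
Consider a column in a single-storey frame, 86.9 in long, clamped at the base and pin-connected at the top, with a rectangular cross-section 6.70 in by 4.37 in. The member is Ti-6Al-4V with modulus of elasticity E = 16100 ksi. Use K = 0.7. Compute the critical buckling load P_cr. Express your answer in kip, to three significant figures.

Buckling occurs about the weak axis: I_min = h·b³/12 with b = 4.37 in (the shorter side).
I_min = 6.70×4.37³/12 = 46.59 in⁴
Effective length L_e = K·L = 0.7 × 86.9 = 60.83 in
P_cr = π²EI / L_e² = π² × 16100×10³ × 46.59 / 60.83² = 2.001×10^6 lb

P_cr ≈ 2000 kip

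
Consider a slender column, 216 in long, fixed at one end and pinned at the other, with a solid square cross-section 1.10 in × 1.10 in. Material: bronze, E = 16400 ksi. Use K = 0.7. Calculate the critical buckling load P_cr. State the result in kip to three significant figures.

P_cr ≈ 0.864 kip

I = a⁴/12 = 1.10⁴/12 = 0.1220 in⁴
Effective length L_e = K·L = 0.7 × 216 = 151.2 in
P_cr = π²EI / L_e² = π² × 16400×10³ × 0.1220 / 151.2² = 863.8 lb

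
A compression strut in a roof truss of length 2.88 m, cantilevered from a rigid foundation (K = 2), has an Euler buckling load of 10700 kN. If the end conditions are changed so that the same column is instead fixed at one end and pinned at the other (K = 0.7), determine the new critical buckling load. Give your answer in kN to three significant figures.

P_cr ≈ 87300 kN

P_cr ∝ 1/K², so P_cr,new = P_cr,old × (K_old/K_new)² = 10700 × (2/0.7)²
= 10700 × 8.163 = 87300 kN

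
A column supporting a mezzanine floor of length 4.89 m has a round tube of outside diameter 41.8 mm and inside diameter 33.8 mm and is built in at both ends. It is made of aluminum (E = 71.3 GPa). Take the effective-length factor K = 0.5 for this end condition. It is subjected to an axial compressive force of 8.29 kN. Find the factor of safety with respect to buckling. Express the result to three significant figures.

d_o = 41.8 mm, d_i = 33.8 mm
I = π(d_o⁴ − d_i⁴)/64 = π(41.8⁴ − 33.80⁴)/64 = 8.579×10^4 mm⁴
I = 8.579×10^4 mm⁴ = 8.579×10^-8 m⁴
Effective length L_e = K·L = 0.5 × 4.89 = 2.445 m
P_cr = π²EI / L_e² = π² × 71.3×10⁹ × 8.579×10^-8 / 2.445² = 1.010×10^4 N
Factor of safety n = P_cr / P = 10.099 / 8.29 = 1.22

n ≈ 1.22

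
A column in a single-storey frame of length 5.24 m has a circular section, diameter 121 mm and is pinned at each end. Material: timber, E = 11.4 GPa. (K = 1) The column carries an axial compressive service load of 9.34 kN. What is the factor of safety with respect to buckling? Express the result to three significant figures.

I = πd⁴/64 = π×121⁴/64 = 1.052×10^7 mm⁴
I = 1.052×10^7 mm⁴ = 1.052×10^-5 m⁴
Effective length L_e = K·L = 1 × 5.24 = 5.240 m
P_cr = π²EI / L_e² = π² × 11.4×10⁹ × 1.052×10^-5 / 5.240² = 4.312×10^4 N
Factor of safety n = P_cr / P = 43.117 / 9.34 = 4.62

n ≈ 4.62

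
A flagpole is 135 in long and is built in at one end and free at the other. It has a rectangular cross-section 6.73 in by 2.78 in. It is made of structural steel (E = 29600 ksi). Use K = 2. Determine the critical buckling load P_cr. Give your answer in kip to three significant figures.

P_cr ≈ 48.3 kip

Buckling occurs about the weak axis: I_min = h·b³/12 with b = 2.78 in (the shorter side).
I_min = 6.73×2.78³/12 = 12.05 in⁴
Effective length L_e = K·L = 2 × 135 = 270.0 in
P_cr = π²EI / L_e² = π² × 29600×10³ × 12.05 / 270.0² = 4.829×10^4 lb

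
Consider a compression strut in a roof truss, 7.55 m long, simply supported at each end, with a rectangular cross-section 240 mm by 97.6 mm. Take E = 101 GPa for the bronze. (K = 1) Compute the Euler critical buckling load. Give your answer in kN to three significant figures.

Buckling occurs about the weak axis: I_min = h·b³/12 with b = 97.6 mm (the shorter side).
I_min = 240×97.6³/12 = 1.859×10^7 mm⁴
I = 1.859×10^7 mm⁴ = 1.859×10^-5 m⁴
Effective length L_e = K·L = 1 × 7.55 = 7.550 m
P_cr = π²EI / L_e² = π² × 101×10⁹ × 1.859×10^-5 / 7.550² = 3.252×10^5 N

P_cr ≈ 325 kN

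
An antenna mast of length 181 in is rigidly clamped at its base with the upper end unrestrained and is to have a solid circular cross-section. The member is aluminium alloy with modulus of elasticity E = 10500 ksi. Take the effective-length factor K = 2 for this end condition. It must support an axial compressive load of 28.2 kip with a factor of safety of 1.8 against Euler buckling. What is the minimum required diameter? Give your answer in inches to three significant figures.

d ≈ 6.01 in

Required P_cr = n·P = 1.8 × 28.2 = 50.76 kip
L_e = K·L = 2 × 181 = 362.0 in
Required I = P_cr·L_e²/(π²E) = 5.076×10^4 × 362.0² / (π² × 1.05×10^7) = 64.19 in⁴
Solid circle: I = πd⁴/64  ⇒  d = (64I/π)^(1/4) = (64×64.19/π)^(1/4) = 6.01 in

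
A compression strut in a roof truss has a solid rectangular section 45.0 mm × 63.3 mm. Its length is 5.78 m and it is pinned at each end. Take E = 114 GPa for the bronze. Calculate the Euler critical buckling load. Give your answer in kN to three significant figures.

Buckling occurs about the weak axis: I_min = h·b³/12 with b = 45.0 mm (the shorter side).
I_min = 63.3×45.0³/12 = 4.807×10^5 mm⁴
I = 4.807×10^5 mm⁴ = 4.807×10^-7 m⁴
Effective length L_e = K·L = 1 × 5.78 = 5.780 m
P_cr = π²EI / L_e² = π² × 114×10⁹ × 4.807×10^-7 / 5.780² = 1.619×10^4 N

P_cr ≈ 16.2 kN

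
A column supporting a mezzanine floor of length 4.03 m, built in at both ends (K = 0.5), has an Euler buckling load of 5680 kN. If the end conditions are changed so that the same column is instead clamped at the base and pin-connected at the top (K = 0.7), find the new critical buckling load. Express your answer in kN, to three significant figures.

P_cr ∝ 1/K², so P_cr,new = P_cr,old × (K_old/K_new)² = 5680 × (0.5/0.7)²
= 5680 × 0.5102 = 2900 kN

P_cr ≈ 2900 kN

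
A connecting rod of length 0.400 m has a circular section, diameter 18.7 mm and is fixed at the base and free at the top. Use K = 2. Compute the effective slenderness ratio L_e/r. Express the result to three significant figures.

For a solid circle r = d/4 = 18.7/4 = 4.675 mm
L_e = K·L = 2 × 0.400 m = 0.8000 m = 800.00 mm
λ = L_e / r_min = 800.00 / 4.675 = 171

λ ≈ 171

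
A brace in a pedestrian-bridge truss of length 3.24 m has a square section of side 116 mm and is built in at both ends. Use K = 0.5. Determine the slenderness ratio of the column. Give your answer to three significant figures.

For a square r = a/√12 = 116/√12 = 33.49 mm
L_e = K·L = 0.5 × 3.24 m = 1.620 m = 1620.0 mm
λ = L_e / r_min = 1620.0 / 33.49 = 48.4

λ ≈ 48.4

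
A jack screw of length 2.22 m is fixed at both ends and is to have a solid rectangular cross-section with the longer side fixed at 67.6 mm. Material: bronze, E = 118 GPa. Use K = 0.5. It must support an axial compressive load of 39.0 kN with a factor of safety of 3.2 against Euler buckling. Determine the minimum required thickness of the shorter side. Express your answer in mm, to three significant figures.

b ≈ 28.6 mm

Required P_cr = n·P = 3.2 × 39.0 = 124.8 kN
L_e = K·L = 0.5 × 2.22 = 1.110 m
Required I = P_cr·L_e²/(π²E) = 1.248×10^5 × 1.110² / (π² × 1.18×10^11) = 1.320×10^-7 m⁴
I_req = 1.320×10^5 mm⁴
Rectangle, weak axis: I_min = h·b³/12 with h = 67.6 mm fixed  ⇒  b = (12I/h)^(1/3) = 28.6 mm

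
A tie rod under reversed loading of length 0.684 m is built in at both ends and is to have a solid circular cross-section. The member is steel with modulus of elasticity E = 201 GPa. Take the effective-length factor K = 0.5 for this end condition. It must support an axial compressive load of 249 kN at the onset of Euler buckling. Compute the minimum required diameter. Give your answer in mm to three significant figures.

L_e = K·L = 0.5 × 0.684 = 0.3420 m
Required I = P_cr·L_e²/(π²E) = 2.490×10^5 × 0.3420² / (π² × 2.01×10^11) = 1.468×10^-8 m⁴
I_req = 1.468×10^4 mm⁴
Solid circle: I = πd⁴/64  ⇒  d = (64I/π)^(1/4) = (64×1.468×10^4/π)^(1/4) = 23.4 mm

d ≈ 23.4 mm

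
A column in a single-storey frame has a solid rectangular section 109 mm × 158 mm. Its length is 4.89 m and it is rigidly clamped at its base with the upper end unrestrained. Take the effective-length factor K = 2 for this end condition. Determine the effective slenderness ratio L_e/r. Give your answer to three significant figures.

Buckling occurs about the weak axis: I_min = h·b³/12 with b = 109 mm (the shorter side).
I_min = 158×109³/12 = 1.705×10^7 mm⁴
A = 1.722×10^4 mm²;  r_min = √(I/A) = √(1.705×10^7/1.722×10^4) = 31.47 mm
L_e = K·L = 2 × 4.89 m = 9.780 m = 9780.0 mm
λ = L_e / r_min = 9780.0 / 31.47 = 311

λ ≈ 311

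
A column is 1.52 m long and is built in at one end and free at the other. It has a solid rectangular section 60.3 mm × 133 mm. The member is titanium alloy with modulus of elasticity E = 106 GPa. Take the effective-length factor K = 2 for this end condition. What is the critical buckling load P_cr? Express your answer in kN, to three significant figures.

Buckling occurs about the weak axis: I_min = h·b³/12 with b = 60.3 mm (the shorter side).
I_min = 133×60.3³/12 = 2.430×10^6 mm⁴
I = 2.430×10^6 mm⁴ = 2.430×10^-6 m⁴
Effective length L_e = K·L = 2 × 1.52 = 3.040 m
P_cr = π²EI / L_e² = π² × 106×10⁹ × 2.430×10^-6 / 3.040² = 2.751×10^5 N

P_cr ≈ 275 kN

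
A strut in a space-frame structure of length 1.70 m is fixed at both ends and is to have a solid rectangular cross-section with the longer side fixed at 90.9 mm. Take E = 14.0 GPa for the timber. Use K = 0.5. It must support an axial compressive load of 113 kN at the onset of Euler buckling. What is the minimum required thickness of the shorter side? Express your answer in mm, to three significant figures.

b ≈ 42.7 mm

L_e = K·L = 0.5 × 1.70 = 0.8500 m
Required I = P_cr·L_e²/(π²E) = 1.130×10^5 × 0.8500² / (π² × 1.40×10^10) = 5.909×10^-7 m⁴
I_req = 5.909×10^5 mm⁴
Rectangle, weak axis: I_min = h·b³/12 with h = 90.9 mm fixed  ⇒  b = (12I/h)^(1/3) = 42.7 mm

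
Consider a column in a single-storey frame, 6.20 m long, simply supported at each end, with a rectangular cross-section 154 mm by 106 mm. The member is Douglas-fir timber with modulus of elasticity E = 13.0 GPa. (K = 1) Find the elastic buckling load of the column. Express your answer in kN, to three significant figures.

P_cr ≈ 51.0 kN

Buckling occurs about the weak axis: I_min = h·b³/12 with b = 106 mm (the shorter side).
I_min = 154×106³/12 = 1.528×10^7 mm⁴
I = 1.528×10^7 mm⁴ = 1.528×10^-5 m⁴
Effective length L_e = K·L = 1 × 6.20 = 6.200 m
P_cr = π²EI / L_e² = π² × 13.0×10⁹ × 1.528×10^-5 / 6.200² = 5.102×10^4 N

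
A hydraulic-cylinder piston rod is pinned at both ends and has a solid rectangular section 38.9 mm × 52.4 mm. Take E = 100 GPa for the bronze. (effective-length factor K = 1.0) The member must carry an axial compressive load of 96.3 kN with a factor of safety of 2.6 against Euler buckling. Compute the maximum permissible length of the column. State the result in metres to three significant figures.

L_max ≈ 1.01 m

Buckling occurs about the weak axis: I_min = h·b³/12 with b = 38.9 mm (the shorter side).
I_min = 52.4×38.9³/12 = 2.570×10^5 mm⁴
I = 2.570×10^-7 m⁴
Required critical load P_cr = n·P = 2.6 × 96.3 = 250.4 kN = 2.504×10^5 N
From P_cr = π²EI/(K·L)²:  L = (1/K)·√(π²EI/P_cr) = (1/1)·√(π²×1.00×10^11×2.570×10^-7/2.504×10^5)
L = 1.01 m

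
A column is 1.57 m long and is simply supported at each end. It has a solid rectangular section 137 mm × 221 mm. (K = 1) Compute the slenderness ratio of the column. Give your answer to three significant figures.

For a rectangle r_min = b/√12 = 137/√12 = 39.55 mm
L_e = K·L = 1 × 1.57 m = 1.570 m = 1570.0 mm
λ = L_e / r_min = 1570.0 / 39.55 = 39.7

λ ≈ 39.7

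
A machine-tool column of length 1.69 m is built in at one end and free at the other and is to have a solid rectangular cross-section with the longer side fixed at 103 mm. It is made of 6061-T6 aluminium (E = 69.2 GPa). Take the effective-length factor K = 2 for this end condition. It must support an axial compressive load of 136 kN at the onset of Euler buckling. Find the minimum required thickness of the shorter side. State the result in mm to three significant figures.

L_e = K·L = 2 × 1.69 = 3.380 m
Required I = P_cr·L_e²/(π²E) = 1.360×10^5 × 3.380² / (π² × 6.92×10^10) = 2.275×10^-6 m⁴
I_req = 2.275×10^6 mm⁴
Rectangle, weak axis: I_min = h·b³/12 with h = 103 mm fixed  ⇒  b = (12I/h)^(1/3) = 64.2 mm

b ≈ 64.2 mm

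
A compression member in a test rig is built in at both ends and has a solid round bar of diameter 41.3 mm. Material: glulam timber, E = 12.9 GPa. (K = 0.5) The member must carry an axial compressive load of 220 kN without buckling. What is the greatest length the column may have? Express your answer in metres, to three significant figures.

L_max ≈ 0.575 m

I = πd⁴/64 = π×41.3⁴/64 = 1.428×10^5 mm⁴
I = 1.428×10^-7 m⁴
At the buckling limit P_cr = P = 2.200×10^5 N
From P_cr = π²EI/(K·L)²:  L = (1/K)·√(π²EI/P_cr) = (1/0.5)·√(π²×1.29×10^10×1.428×10^-7/2.200×10^5)
L = 0.575 m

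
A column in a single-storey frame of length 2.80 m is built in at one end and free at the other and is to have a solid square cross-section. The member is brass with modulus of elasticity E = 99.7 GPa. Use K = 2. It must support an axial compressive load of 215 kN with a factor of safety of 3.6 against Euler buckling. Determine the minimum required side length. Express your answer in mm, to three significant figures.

a ≈ 131 mm

Required P_cr = n·P = 3.6 × 215 = 774.0 kN
L_e = K·L = 2 × 2.80 = 5.600 m
Required I = P_cr·L_e²/(π²E) = 7.740×10^5 × 5.600² / (π² × 9.97×10^10) = 2.467×10^-5 m⁴
I_req = 2.467×10^7 mm⁴
Solid square: I = a⁴/12  ⇒  a = (12I)^(1/4) = (12×2.467×10^7)^(1/4) = 131 mm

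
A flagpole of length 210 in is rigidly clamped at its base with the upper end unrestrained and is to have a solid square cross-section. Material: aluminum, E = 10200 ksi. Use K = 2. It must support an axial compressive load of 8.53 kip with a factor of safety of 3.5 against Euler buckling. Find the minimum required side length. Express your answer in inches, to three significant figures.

a ≈ 5.01 in

Required P_cr = n·P = 3.5 × 8.53 = 29.85 kip
L_e = K·L = 2 × 210 = 420.0 in
Required I = P_cr·L_e²/(π²E) = 2.986×10^4 × 420.0² / (π² × 1.02×10^7) = 52.31 in⁴
Solid square: I = a⁴/12  ⇒  a = (12I)^(1/4) = (12×52.31)^(1/4) = 5.01 in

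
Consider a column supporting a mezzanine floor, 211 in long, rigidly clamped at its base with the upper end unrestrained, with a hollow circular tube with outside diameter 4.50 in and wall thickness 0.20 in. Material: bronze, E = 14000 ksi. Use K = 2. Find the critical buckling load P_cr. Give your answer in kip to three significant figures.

P_cr ≈ 4.86 kip

Inner diameter d_i = 4.50 − 2×0.20 = 4.100 in
I = π(d_o⁴ − d_i⁴)/64 = π(4.50⁴ − 4.100⁴)/64 = 6.258 in⁴
Effective length L_e = K·L = 2 × 211 = 422.0 in
P_cr = π²EI / L_e² = π² × 14000×10³ × 6.258 / 422.0² = 4.856×10^3 lb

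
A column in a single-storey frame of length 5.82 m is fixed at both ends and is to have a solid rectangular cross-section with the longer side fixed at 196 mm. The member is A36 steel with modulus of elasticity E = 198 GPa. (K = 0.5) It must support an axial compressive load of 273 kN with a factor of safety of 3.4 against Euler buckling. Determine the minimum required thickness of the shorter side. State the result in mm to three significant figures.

Required P_cr = n·P = 3.4 × 273 = 928.2 kN
L_e = K·L = 0.5 × 5.82 = 2.910 m
Required I = P_cr·L_e²/(π²E) = 9.282×10^5 × 2.910² / (π² × 1.98×10^11) = 4.022×10^-6 m⁴
I_req = 4.022×10^6 mm⁴
Rectangle, weak axis: I_min = h·b³/12 with h = 196 mm fixed  ⇒  b = (12I/h)^(1/3) = 62.7 mm

b ≈ 62.7 mm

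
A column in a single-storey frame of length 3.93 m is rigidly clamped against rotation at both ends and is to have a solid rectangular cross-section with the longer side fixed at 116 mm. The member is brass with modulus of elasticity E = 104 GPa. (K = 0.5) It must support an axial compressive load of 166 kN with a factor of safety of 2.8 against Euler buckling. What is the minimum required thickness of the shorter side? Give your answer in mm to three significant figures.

b ≈ 56.6 mm

Required P_cr = n·P = 2.8 × 166 = 464.8 kN
L_e = K·L = 0.5 × 3.93 = 1.965 m
Required I = P_cr·L_e²/(π²E) = 4.648×10^5 × 1.965² / (π² × 1.04×10^11) = 1.748×10^-6 m⁴
I_req = 1.748×10^6 mm⁴
Rectangle, weak axis: I_min = h·b³/12 with h = 116 mm fixed  ⇒  b = (12I/h)^(1/3) = 56.6 mm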